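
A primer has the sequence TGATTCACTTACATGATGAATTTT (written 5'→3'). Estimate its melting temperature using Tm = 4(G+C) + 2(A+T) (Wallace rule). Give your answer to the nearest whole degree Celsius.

Base counts: A=7, T=11, G=3, C=3 (length 24).
Tm = 2·(7+11) + 4·(3+3) = 2·18 + 4·6 = 36 + 24 = 60°C.

60°C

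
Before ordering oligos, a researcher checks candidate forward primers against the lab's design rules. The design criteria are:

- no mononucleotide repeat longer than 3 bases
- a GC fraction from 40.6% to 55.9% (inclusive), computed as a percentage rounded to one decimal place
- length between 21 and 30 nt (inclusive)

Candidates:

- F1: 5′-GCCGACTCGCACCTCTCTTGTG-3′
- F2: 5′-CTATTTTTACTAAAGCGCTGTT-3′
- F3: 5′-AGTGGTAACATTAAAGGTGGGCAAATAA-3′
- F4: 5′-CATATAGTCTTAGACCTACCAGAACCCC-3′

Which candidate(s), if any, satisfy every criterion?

None of the candidates satisfy all criteria.

F1 (22 nt, A=2 T=6 G=5 C=9): longest run = 2 ✓; GC 14/22 = 63.6%, outside 40.6–55.9% ✗; length 22 ✓ — fails.
F2 (22 nt, A=5 T=10 G=3 C=4): longest run = 5, exceeds 3 ✗; GC 7/22 = 31.8%, outside 40.6–55.9% ✗; length 22 ✓ — fails.
F3 (28 nt, A=12 T=6 G=8 C=2): longest run = 3 ✓; GC 10/28 = 35.7%, outside 40.6–55.9% ✗; length 28 ✓ — fails.
F4 (28 nt, A=9 T=6 G=3 C=10): longest run = 4, exceeds 3 ✗; GC 13/28 = 46.4% ✓; length 28 ✓ — fails.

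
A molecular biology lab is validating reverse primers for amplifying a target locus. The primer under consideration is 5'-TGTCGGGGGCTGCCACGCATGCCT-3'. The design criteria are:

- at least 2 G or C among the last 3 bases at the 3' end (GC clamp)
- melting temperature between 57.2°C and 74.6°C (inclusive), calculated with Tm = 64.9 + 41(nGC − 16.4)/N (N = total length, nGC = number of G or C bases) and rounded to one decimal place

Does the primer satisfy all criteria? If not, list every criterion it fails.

Meets all criteria.

Base counts: A=2, T=5, G=9, C=8 (length 24).
GC clamp: 3' end CCT has 2 G/C ✓
Tm: Tm = 64.9 + 41·(17 − 16.4)/24 = 65.9°C ✓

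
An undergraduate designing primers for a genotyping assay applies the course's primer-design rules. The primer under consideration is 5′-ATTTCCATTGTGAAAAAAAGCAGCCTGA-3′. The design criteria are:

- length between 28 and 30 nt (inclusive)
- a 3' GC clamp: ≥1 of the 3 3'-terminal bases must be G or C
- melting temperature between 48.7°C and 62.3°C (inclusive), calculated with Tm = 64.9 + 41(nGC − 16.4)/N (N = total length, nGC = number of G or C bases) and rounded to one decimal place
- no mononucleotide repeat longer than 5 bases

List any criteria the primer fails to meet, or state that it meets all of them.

Fails: homopolymer run.

Base counts: A=11, T=7, G=5, C=5 (length 28).
length: length 28 ✓
GC clamp: 3' end TGA has 1 G/C ✓
Tm: Tm = 64.9 + 41·(10 − 16.4)/28 = 55.5°C ✓
homopolymer run: longest run = 7, exceeds 5 ✗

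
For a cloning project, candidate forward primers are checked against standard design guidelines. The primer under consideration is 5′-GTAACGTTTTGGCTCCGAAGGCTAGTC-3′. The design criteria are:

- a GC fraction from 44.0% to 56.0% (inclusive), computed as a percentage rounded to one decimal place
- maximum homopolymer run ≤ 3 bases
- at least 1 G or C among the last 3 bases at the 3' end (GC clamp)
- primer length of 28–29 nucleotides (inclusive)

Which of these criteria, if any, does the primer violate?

Base counts: A=5, T=8, G=8, C=6 (length 27).
GC content: GC 14/27 = 51.9% ✓
homopolymer run: longest run = 4, exceeds 3 ✗
GC clamp: 3' end GTC has 2 G/C ✓
length: length 27, outside 28–29 ✗

Fails: homopolymer run, length.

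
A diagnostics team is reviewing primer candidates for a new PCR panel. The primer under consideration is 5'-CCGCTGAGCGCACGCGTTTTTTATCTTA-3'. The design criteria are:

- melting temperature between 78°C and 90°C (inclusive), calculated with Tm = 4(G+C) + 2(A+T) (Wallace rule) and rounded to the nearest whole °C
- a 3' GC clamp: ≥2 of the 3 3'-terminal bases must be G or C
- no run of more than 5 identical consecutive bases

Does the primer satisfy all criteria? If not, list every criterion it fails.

Fails: GC clamp, homopolymer run.

Base counts: A=4, T=10, G=6, C=8 (length 28).
Tm: Tm = 2·14 + 4·14 = 84°C ✓
GC clamp: 3' end TTA has 0 G/C, need ≥2 ✗
homopolymer run: longest run = 6, exceeds 5 ✗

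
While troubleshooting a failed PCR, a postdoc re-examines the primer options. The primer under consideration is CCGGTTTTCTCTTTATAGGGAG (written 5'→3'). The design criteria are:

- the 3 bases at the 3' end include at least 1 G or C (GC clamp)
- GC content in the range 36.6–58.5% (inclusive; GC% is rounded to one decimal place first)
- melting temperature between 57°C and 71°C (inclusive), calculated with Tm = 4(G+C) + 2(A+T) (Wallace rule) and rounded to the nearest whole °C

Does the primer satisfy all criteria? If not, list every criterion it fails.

Meets all criteria.

Base counts: A=3, T=9, G=6, C=4 (length 22).
GC clamp: 3' end GAG has 2 G/C ✓
GC content: GC 10/22 = 45.5% ✓
Tm: Tm = 2·12 + 4·10 = 64°C ✓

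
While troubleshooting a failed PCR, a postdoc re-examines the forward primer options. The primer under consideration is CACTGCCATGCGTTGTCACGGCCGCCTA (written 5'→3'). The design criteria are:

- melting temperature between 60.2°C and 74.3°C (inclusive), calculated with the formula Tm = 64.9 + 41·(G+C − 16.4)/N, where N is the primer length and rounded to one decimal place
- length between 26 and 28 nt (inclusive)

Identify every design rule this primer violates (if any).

Base counts: A=4, T=6, G=7, C=11 (length 28).
Tm: Tm = 64.9 + 41·(18 − 16.4)/28 = 67.2°C ✓
length: length 28 ✓

Meets all criteria.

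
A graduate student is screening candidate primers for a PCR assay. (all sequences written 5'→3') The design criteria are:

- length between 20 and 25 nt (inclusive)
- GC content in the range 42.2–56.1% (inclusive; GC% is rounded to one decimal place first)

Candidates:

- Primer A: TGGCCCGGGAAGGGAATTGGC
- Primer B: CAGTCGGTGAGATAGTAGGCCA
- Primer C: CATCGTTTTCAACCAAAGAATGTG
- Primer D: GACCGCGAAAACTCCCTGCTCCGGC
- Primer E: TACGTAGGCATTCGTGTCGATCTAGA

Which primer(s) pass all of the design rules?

Primer B only.

Primer A (21 nt, A=4 T=3 G=10 C=4): length 21 ✓; GC 14/21 = 66.7%, outside 42.2–56.1% ✗ — fails.
Primer B (22 nt, A=6 T=4 G=8 C=4): length 22 ✓; GC 12/22 = 54.5% ✓ — passes.
Primer C (24 nt, A=8 T=7 G=4 C=5): length 24 ✓; GC 9/24 = 37.5%, outside 42.2–56.1% ✗ — fails.
Primer D (25 nt, A=5 T=3 G=6 C=11): length 25 ✓; GC 17/25 = 68.0%, outside 42.2–56.1% ✗ — fails.
Primer E (26 nt, A=6 T=8 G=7 C=5): length 26, outside 20–25 ✗; GC 12/26 = 46.2% ✓ — fails.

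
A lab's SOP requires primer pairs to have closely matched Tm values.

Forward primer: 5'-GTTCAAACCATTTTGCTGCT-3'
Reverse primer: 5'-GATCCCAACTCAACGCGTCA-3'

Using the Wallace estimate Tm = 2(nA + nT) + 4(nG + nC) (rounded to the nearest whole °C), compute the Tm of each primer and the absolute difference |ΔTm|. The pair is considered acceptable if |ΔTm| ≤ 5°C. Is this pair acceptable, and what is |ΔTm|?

|ΔTm| = 6°C; the pair is not acceptable.

Forward: A=4 T=8 G=3 C=5 → Tm = 2·12 + 4·8 = 56°C.
Reverse: A=6 T=3 G=3 C=8 → Tm = 2·9 + 4·11 = 62°C.
|ΔTm| = |56 − 62| = 6°C, > 5°C.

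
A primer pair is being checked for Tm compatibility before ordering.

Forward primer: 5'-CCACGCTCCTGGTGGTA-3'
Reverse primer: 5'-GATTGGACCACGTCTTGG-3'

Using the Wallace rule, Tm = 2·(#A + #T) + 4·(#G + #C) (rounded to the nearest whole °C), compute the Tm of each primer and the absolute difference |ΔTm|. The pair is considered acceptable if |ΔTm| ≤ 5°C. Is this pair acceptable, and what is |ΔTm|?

|ΔTm| = 0°C; the pair is acceptable.

Forward: A=2 T=4 G=5 C=6 → Tm = 2·6 + 4·11 = 56°C.
Reverse: A=3 T=5 G=6 C=4 → Tm = 2·8 + 4·10 = 56°C.
|ΔTm| = |56 − 56| = 0°C, ≤ 5°C.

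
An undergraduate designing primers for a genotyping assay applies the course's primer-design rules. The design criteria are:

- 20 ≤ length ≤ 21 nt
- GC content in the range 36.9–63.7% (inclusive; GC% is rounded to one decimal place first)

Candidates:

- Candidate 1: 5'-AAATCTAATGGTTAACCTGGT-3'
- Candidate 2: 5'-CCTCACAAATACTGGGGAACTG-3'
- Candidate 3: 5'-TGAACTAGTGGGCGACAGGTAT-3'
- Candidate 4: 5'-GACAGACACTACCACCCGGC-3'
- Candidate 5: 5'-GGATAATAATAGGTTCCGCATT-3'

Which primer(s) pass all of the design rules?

None of the candidates satisfy all criteria.

Candidate 1 (21 nt, A=7 T=7 G=4 C=3): length 21 ✓; GC 7/21 = 33.3%, outside 36.9–63.7% ✗ — fails.
Candidate 2 (22 nt, A=7 T=4 G=5 C=6): length 22, outside 20–21 ✗; GC 11/22 = 50.0% ✓ — fails.
Candidate 3 (22 nt, A=6 T=5 G=8 C=3): length 22, outside 20–21 ✗; GC 11/22 = 50.0% ✓ — fails.
Candidate 4 (20 nt, A=6 T=1 G=4 C=9): length 20 ✓; GC 13/20 = 65.0%, outside 36.9–63.7% ✗ — fails.
Candidate 5 (22 nt, A=7 T=7 G=5 C=3): length 22, outside 20–21 ✗; GC 8/22 = 36.4%, outside 36.9–63.7% ✗ — fails.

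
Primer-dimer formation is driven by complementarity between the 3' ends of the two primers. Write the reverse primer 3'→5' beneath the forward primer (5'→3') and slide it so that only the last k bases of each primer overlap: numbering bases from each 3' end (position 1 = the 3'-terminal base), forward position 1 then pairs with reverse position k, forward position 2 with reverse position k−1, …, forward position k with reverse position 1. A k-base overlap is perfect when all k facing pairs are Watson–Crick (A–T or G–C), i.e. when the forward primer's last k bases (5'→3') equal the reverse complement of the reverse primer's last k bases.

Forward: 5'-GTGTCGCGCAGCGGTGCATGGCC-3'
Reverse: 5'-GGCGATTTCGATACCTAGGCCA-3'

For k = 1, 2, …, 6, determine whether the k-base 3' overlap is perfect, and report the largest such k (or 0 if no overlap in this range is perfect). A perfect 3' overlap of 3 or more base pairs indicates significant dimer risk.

Longest perfect overlap: 5 complementary base pairs; significant dimer risk (threshold 3).

Last 6 bases (5'→3') — forward …ATGGCC, reverse …AGGCCA.
Reverse complement of the reverse primer's last 6 bases: TGGCCT; its first k bases are the reverse complement of the reverse primer's last k bases, so a perfect k-base overlap needs the forward primer's last k bases to equal them.
Comparing (forward last k vs required): k=1: C vs T ✗; k=2: CC vs TG ✗; k=3: GCC vs TGG ✗; k=4: GGCC vs TGGC ✗; k=5: TGGCC vs TGGCC ✓; k=6: ATGGCC vs TGGCCT ✗.
Only k = 5 is perfect, so the longest perfect 3' overlap is 5.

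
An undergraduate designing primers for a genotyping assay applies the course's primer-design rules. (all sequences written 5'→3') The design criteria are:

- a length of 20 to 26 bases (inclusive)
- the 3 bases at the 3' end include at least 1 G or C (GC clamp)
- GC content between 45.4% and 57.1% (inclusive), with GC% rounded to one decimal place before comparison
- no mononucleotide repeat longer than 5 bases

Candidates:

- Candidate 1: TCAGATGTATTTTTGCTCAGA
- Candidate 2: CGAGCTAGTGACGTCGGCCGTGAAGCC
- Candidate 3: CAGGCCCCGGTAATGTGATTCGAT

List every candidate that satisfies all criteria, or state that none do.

Candidate 3 only.

Candidate 1 (21 nt, A=5 T=9 G=4 C=3): length 21 ✓; 3' end AGA has 1 G/C ✓; GC 7/21 = 33.3%, outside 45.4–57.1% ✗; longest run = 5 ✓ — fails.
Candidate 2 (27 nt, A=5 T=4 G=10 C=8): length 27, outside 20–26 ✗; 3' end GCC has 3 G/C ✓; GC 18/27 = 66.7%, outside 45.4–57.1% ✗; longest run = 2 ✓ — fails.
Candidate 3 (24 nt, A=5 T=6 G=7 C=6): length 24 ✓; 3' end GAT has 1 G/C ✓; GC 13/24 = 54.2% ✓; longest run = 4 ✓ — passes.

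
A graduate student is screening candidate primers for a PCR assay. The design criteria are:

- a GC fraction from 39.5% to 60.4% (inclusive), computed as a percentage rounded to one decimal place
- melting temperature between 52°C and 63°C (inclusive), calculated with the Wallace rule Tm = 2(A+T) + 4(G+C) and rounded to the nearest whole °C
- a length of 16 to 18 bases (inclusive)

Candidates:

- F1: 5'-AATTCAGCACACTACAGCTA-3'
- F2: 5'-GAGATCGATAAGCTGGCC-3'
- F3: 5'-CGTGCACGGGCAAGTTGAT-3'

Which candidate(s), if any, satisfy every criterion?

F1 (20 nt, A=8 T=4 G=2 C=6): GC 8/20 = 40.0% ✓; Tm = 2·12 + 4·8 = 56°C ✓; length 20, outside 16–18 ✗ — fails.
F2 (18 nt, A=5 T=3 G=6 C=4): GC 10/18 = 55.6% ✓; Tm = 2·8 + 4·10 = 56°C ✓; length 18 ✓ — passes.
F3 (19 nt, A=4 T=4 G=7 C=4): GC 11/19 = 57.9% ✓; Tm = 2·8 + 4·11 = 60°C ✓; length 19, outside 16–18 ✗ — fails.

F2 only.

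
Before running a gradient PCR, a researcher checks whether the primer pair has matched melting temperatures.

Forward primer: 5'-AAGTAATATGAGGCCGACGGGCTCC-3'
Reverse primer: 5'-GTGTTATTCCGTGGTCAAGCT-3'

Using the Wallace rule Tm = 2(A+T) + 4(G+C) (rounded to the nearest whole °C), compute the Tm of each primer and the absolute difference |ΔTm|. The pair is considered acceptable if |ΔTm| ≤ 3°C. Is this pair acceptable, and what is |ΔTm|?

|ΔTm| = 16°C; the pair is not acceptable.

Forward: A=7 T=4 G=8 C=6 → Tm = 2·11 + 4·14 = 78°C.
Reverse: A=3 T=8 G=6 C=4 → Tm = 2·11 + 4·10 = 62°C.
|ΔTm| = |78 − 62| = 16°C, > 3°C.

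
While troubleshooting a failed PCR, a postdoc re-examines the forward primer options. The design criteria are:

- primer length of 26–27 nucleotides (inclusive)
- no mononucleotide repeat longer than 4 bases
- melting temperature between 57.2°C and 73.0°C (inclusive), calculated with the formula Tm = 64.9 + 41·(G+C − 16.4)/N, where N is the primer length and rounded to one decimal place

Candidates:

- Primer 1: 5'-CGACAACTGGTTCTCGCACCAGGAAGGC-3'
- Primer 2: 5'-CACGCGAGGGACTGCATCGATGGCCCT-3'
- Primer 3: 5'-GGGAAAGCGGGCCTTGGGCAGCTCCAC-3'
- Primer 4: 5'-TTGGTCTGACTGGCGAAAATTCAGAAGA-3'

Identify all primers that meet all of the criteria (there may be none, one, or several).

Primer 1 (28 nt, A=7 T=4 G=8 C=9): length 28, outside 26–27 ✗; longest run = 2 ✓; Tm = 64.9 + 41·(17 − 16.4)/28 = 65.8°C ✓ — fails.
Primer 2 (27 nt, A=5 T=4 G=9 C=9): length 27 ✓; longest run = 3 ✓; Tm = 64.9 + 41·(18 − 16.4)/27 = 67.3°C ✓ — passes.
Primer 3 (27 nt, A=5 T=3 G=11 C=8): length 27 ✓; longest run = 3 ✓; Tm = 64.9 + 41·(19 − 16.4)/27 = 68.8°C ✓ — passes.
Primer 4 (28 nt, A=9 T=7 G=8 C=4): length 28, outside 26–27 ✗; longest run = 4 ✓; Tm = 64.9 + 41·(12 − 16.4)/28 = 58.5°C ✓ — fails.

Primer 2 and Primer 3.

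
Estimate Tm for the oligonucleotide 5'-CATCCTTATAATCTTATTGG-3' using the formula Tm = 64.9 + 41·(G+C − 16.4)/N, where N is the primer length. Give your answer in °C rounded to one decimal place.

43.6°C

Base counts: A=5, T=9, G=2, C=4; G+C = 6, N = 20.
Tm = 64.9 + 41·(6 − 16.4)/20 = 64.9 + -426.40/20 = 43.6°C.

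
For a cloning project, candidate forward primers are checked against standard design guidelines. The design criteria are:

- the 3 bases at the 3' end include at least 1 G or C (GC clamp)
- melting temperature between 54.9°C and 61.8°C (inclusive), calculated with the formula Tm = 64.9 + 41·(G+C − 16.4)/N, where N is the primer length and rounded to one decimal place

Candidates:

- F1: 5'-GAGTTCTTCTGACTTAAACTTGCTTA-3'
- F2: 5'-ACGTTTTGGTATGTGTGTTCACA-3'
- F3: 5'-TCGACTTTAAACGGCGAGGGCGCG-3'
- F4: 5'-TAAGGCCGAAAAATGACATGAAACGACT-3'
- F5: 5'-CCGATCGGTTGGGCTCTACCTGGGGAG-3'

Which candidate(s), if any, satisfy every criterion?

F4 only.

F1 (26 nt, A=6 T=11 G=4 C=5): 3' end TTA has 0 G/C, need ≥1 ✗; Tm = 64.9 + 41·(9 − 16.4)/26 = 53.2°C, outside 54.9–61.8°C ✗ — fails.
F2 (23 nt, A=4 T=10 G=6 C=3): 3' end ACA has 1 G/C ✓; Tm = 64.9 + 41·(9 − 16.4)/23 = 51.7°C, outside 54.9–61.8°C ✗ — fails.
F3 (24 nt, A=5 T=4 G=9 C=6): 3' end GCG has 3 G/C ✓; Tm = 64.9 + 41·(15 − 16.4)/24 = 62.5°C, outside 54.9–61.8°C ✗ — fails.
F4 (28 nt, A=13 T=4 G=6 C=5): 3' end ACT has 1 G/C ✓; Tm = 64.9 + 41·(11 − 16.4)/28 = 57.0°C ✓ — passes.
F5 (27 nt, A=3 T=6 G=11 C=7): 3' end GAG has 2 G/C ✓; Tm = 64.9 + 41·(18 − 16.4)/27 = 67.3°C, outside 54.9–61.8°C ✗ — fails.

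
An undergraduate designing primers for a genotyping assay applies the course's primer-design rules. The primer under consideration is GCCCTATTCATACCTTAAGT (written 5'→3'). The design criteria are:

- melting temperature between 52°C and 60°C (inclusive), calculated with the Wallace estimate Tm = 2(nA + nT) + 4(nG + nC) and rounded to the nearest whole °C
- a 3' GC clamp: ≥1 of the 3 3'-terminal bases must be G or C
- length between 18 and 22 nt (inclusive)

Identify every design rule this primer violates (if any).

Base counts: A=5, T=7, G=2, C=6 (length 20).
Tm: Tm = 2·12 + 4·8 = 56°C ✓
GC clamp: 3' end AGT has 1 G/C ✓
length: length 20 ✓

Meets all criteria.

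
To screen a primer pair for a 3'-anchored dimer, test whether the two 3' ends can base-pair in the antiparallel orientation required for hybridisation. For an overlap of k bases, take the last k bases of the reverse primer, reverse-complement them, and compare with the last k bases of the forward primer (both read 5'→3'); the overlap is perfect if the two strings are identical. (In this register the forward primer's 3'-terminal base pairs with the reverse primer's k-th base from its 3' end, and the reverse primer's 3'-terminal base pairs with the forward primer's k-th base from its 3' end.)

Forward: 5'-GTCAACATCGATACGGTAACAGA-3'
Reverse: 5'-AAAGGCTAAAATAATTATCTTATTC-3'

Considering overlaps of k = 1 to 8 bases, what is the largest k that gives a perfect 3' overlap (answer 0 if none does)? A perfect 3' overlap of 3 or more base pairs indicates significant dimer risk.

Longest perfect overlap: 2 complementary base pairs; below the dimer-risk threshold (threshold 3).

Last 8 bases (5'→3') — forward …GTAACAGA, reverse …TCTTATTC.
Reverse complement of the reverse primer's last 8 bases: GAATAAGA; its first k bases are the reverse complement of the reverse primer's last k bases, so a perfect k-base overlap needs the forward primer's last k bases to equal them.
Comparing (forward last k vs required): k=1: A vs G ✗; k=2: GA vs GA ✓; k=3: AGA vs GAA ✗; k=4: CAGA vs GAAT ✗; k=5: ACAGA vs GAATA ✗; k=6: AACAGA vs GAATAA ✗; k=7: TAACAGA vs GAATAAG ✗; k=8: GTAACAGA vs GAATAAGA ✗.
Only k = 2 is perfect, so the longest perfect 3' overlap is 2.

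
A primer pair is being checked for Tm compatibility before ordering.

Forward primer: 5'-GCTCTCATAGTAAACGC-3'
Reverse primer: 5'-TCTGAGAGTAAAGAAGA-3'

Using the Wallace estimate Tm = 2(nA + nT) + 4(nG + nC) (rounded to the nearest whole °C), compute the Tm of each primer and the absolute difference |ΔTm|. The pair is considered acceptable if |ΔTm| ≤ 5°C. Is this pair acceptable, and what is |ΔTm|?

Forward: A=5 T=4 G=3 C=5 → Tm = 2·9 + 4·8 = 50°C.
Reverse: A=8 T=3 G=5 C=1 → Tm = 2·11 + 4·6 = 46°C.
|ΔTm| = |50 − 46| = 4°C, ≤ 5°C.

|ΔTm| = 4°C; the pair is acceptable.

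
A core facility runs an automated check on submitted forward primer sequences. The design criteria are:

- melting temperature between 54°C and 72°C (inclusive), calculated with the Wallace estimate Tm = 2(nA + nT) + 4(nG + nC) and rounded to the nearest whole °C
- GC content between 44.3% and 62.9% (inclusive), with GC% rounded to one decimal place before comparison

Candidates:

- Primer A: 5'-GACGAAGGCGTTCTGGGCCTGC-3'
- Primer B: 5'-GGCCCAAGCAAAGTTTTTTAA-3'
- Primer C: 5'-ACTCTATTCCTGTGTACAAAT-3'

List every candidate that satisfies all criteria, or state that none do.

Primer A (22 nt, A=3 T=4 G=9 C=6): Tm = 2·7 + 4·15 = 74°C, outside 54–72°C ✗; GC 15/22 = 68.2%, outside 44.3–62.9% ✗ — fails.
Primer B (21 nt, A=7 T=6 G=4 C=4): Tm = 2·13 + 4·8 = 58°C ✓; GC 8/21 = 38.1%, outside 44.3–62.9% ✗ — fails.
Primer C (21 nt, A=6 T=8 G=2 C=5): Tm = 2·14 + 4·7 = 56°C ✓; GC 7/21 = 33.3%, outside 44.3–62.9% ✗ — fails.

None of the candidates satisfy all criteria.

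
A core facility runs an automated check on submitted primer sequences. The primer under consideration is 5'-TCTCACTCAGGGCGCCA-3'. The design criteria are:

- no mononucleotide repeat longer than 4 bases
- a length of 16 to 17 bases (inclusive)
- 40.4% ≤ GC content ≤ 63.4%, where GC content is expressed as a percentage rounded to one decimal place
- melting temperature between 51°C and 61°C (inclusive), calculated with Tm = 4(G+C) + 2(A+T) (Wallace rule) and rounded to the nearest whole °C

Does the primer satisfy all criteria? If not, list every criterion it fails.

Base counts: A=3, T=3, G=4, C=7 (length 17).
homopolymer run: longest run = 3 ✓
length: length 17 ✓
GC content: GC 11/17 = 64.7%, outside 40.4–63.4% ✗
Tm: Tm = 2·6 + 4·11 = 56°C ✓

Fails: GC content.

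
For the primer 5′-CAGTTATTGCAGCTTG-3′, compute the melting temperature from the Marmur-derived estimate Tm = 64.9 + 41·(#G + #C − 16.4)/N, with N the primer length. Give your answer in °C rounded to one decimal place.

Base counts: A=3, T=6, G=4, C=3; G+C = 7, N = 16.
Tm = 64.9 + 41·(7 − 16.4)/16 = 64.9 + -385.40/16 = 40.8°C.

40.8°C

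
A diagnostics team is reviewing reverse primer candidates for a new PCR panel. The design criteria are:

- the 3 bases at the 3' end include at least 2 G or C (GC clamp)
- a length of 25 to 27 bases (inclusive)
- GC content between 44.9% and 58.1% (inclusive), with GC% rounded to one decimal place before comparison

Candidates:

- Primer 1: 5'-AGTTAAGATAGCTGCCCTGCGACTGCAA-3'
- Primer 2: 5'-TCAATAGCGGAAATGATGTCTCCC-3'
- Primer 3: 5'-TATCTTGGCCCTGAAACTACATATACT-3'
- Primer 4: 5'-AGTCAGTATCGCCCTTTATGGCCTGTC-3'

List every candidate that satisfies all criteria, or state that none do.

Primer 1 (28 nt, A=8 T=6 G=7 C=7): 3' end CAA has 1 G/C, need ≥2 ✗; length 28, outside 25–27 ✗; GC 14/28 = 50.0% ✓ — fails.
Primer 2 (24 nt, A=7 T=6 G=5 C=6): 3' end CCC has 3 G/C ✓; length 24, outside 25–27 ✗; GC 11/24 = 45.8% ✓ — fails.
Primer 3 (27 nt, A=8 T=9 G=3 C=7): 3' end ACT has 1 G/C, need ≥2 ✗; length 27 ✓; GC 10/27 = 37.0%, outside 44.9–58.1% ✗ — fails.
Primer 4 (27 nt, A=4 T=9 G=6 C=8): 3' end GTC has 2 G/C ✓; length 27 ✓; GC 14/27 = 51.9% ✓ — passes.

Primer 4 only.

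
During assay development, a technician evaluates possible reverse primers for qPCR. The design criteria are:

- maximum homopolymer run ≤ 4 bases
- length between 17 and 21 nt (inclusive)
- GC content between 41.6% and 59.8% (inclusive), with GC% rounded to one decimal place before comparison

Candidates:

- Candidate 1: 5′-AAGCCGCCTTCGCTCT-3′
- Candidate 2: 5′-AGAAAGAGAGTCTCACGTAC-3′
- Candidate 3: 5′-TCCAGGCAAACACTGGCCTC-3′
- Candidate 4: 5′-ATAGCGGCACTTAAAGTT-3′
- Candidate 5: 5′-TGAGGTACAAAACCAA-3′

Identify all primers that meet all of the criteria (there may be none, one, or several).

Candidate 1 (16 nt, A=2 T=4 G=3 C=7): longest run = 2 ✓; length 16, outside 17–21 ✗; GC 10/16 = 62.5%, outside 41.6–59.8% ✗ — fails.
Candidate 2 (20 nt, A=8 T=3 G=5 C=4): longest run = 3 ✓; length 20 ✓; GC 9/20 = 45.0% ✓ — passes.
Candidate 3 (20 nt, A=5 T=3 G=4 C=8): longest run = 3 ✓; length 20 ✓; GC 12/20 = 60.0%, outside 41.6–59.8% ✗ — fails.
Candidate 4 (18 nt, A=6 T=5 G=4 C=3): longest run = 3 ✓; length 18 ✓; GC 7/18 = 38.9%, outside 41.6–59.8% ✗ — fails.
Candidate 5 (16 nt, A=8 T=2 G=3 C=3): longest run = 4 ✓; length 16, outside 17–21 ✗; GC 6/16 = 37.5%, outside 41.6–59.8% ✗ — fails.

Candidate 2 only.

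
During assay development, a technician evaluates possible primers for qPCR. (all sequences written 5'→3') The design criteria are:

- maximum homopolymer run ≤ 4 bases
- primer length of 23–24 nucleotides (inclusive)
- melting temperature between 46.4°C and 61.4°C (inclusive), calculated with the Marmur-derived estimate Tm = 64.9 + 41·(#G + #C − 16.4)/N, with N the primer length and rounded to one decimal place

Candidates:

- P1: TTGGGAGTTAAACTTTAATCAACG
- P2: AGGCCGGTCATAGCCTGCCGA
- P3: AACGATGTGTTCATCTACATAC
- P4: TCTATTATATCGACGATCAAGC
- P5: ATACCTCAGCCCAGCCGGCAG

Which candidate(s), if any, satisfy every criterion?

P1 only.

P1 (24 nt, A=8 T=8 G=5 C=3): longest run = 3 ✓; length 24 ✓; Tm = 64.9 + 41·(8 − 16.4)/24 = 50.6°C ✓ — passes.
P2 (21 nt, A=4 T=3 G=7 C=7): longest run = 2 ✓; length 21, outside 23–24 ✗; Tm = 64.9 + 41·(14 − 16.4)/21 = 60.2°C ✓ — fails.
P3 (22 nt, A=7 T=7 G=3 C=5): longest run = 2 ✓; length 22, outside 23–24 ✗; Tm = 64.9 + 41·(8 − 16.4)/22 = 49.2°C ✓ — fails.
P4 (22 nt, A=7 T=7 G=3 C=5): longest run = 2 ✓; length 22, outside 23–24 ✗; Tm = 64.9 + 41·(8 − 16.4)/22 = 49.2°C ✓ — fails.
P5 (21 nt, A=5 T=2 G=5 C=9): longest run = 3 ✓; length 21, outside 23–24 ✗; Tm = 64.9 + 41·(14 − 16.4)/21 = 60.2°C ✓ — fails.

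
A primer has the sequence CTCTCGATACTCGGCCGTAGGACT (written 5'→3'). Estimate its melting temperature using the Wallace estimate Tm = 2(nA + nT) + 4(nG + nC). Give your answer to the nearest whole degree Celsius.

76°C

Base counts: A=4, T=6, G=6, C=8 (length 24).
Tm = 2·(4+6) + 4·(6+8) = 2·10 + 4·14 = 20 + 56 = 76°C.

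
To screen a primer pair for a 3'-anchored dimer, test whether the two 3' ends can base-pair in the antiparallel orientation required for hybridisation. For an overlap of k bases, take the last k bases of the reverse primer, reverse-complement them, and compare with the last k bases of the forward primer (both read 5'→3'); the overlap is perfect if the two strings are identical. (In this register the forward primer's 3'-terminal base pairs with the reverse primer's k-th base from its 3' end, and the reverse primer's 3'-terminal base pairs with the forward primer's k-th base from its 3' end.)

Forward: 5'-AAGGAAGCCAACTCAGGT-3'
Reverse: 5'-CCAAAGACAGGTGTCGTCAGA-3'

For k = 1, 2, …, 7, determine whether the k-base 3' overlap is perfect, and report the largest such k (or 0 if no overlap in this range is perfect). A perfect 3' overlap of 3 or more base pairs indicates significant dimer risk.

Last 7 bases (5'→3') — forward …CTCAGGT, reverse …CGTCAGA.
Reverse complement of the reverse primer's last 7 bases: TCTGACG; its first k bases are the reverse complement of the reverse primer's last k bases, so a perfect k-base overlap needs the forward primer's last k bases to equal them.
Comparing (forward last k vs required): k=1: T vs T ✓; k=2: GT vs TC ✗; k=3: GGT vs TCT ✗; k=4: AGGT vs TCTG ✗; k=5: CAGGT vs TCTGA ✗; k=6: TCAGGT vs TCTGAC ✗; k=7: CTCAGGT vs TCTGACG ✗.
Only k = 1 is perfect, so the longest perfect 3' overlap is 1.

Longest perfect overlap: 1 complementary base pair; below the dimer-risk threshold (threshold 3).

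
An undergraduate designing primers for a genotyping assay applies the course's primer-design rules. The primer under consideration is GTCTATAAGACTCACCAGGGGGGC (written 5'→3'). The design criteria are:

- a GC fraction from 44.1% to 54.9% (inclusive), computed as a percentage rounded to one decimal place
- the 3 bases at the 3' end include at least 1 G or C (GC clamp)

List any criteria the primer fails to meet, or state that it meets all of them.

Fails: GC content.

Base counts: A=6, T=4, G=8, C=6 (length 24).
GC content: GC 14/24 = 58.3%, outside 44.1–54.9% ✗
GC clamp: 3' end GGC has 3 G/C ✓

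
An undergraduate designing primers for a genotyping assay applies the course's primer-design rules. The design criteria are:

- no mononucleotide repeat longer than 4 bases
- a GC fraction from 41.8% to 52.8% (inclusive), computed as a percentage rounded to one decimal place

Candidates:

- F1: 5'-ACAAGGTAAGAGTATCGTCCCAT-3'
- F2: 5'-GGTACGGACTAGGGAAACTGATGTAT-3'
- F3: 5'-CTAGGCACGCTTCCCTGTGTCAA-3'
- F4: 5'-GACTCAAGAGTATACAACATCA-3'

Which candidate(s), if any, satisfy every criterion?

F1 (23 nt, A=8 T=5 G=5 C=5): longest run = 3 ✓; GC 10/23 = 43.5% ✓ — passes.
F2 (26 nt, A=8 T=6 G=9 C=3): longest run = 3 ✓; GC 12/26 = 46.2% ✓ — passes.
F3 (23 nt, A=4 T=6 G=5 C=8): longest run = 3 ✓; GC 13/23 = 56.5%, outside 41.8–52.8% ✗ — fails.
F4 (22 nt, A=10 T=4 G=3 C=5): longest run = 2 ✓; GC 8/22 = 36.4%, outside 41.8–52.8% ✗ — fails.

F1 and F2.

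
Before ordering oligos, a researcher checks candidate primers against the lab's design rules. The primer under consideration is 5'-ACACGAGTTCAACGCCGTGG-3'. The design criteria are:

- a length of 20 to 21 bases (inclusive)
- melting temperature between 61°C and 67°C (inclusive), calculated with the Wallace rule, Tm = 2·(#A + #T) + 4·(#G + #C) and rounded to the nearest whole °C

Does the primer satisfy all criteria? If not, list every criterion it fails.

Meets all criteria.

Base counts: A=5, T=3, G=6, C=6 (length 20).
length: length 20 ✓
Tm: Tm = 2·8 + 4·12 = 64°C ✓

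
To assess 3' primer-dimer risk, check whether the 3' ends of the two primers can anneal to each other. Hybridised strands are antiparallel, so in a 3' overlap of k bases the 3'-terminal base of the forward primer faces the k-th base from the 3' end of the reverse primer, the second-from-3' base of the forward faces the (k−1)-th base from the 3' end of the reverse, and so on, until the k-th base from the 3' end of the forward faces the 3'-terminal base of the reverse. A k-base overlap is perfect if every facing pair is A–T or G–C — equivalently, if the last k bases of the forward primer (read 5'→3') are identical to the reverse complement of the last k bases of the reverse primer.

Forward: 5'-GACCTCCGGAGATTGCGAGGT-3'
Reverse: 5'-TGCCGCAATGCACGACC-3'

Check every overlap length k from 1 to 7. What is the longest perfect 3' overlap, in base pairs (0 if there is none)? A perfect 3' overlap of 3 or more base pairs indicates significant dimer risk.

Last 7 bases (5'→3') — forward …GCGAGGT, reverse …CACGACC.
Reverse complement of the reverse primer's last 7 bases: GGTCGTG; its first k bases are the reverse complement of the reverse primer's last k bases, so a perfect k-base overlap needs the forward primer's last k bases to equal them.
Comparing (forward last k vs required): k=1: T vs G ✗; k=2: GT vs GG ✗; k=3: GGT vs GGT ✓; k=4: AGGT vs GGTC ✗; k=5: GAGGT vs GGTCG ✗; k=6: CGAGGT vs GGTCGT ✗; k=7: GCGAGGT vs GGTCGTG ✗.
Only k = 3 is perfect, so the longest perfect 3' overlap is 3.

Longest perfect overlap: 3 complementary base pairs; significant dimer risk (threshold 3).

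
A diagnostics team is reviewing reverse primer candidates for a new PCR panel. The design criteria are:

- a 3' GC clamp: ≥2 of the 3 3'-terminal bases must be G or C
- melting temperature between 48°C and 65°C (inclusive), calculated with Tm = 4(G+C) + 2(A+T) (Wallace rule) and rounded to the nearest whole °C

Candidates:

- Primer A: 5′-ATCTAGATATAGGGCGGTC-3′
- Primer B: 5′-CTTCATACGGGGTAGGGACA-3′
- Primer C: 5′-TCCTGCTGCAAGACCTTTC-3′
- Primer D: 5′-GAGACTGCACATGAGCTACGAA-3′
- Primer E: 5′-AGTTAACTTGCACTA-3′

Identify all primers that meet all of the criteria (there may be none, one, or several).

Primer A (19 nt, A=5 T=5 G=6 C=3): 3' end GTC has 2 G/C ✓; Tm = 2·10 + 4·9 = 56°C ✓ — passes.
Primer B (20 nt, A=5 T=4 G=7 C=4): 3' end ACA has 1 G/C, need ≥2 ✗; Tm = 2·9 + 4·11 = 62°C ✓ — fails.
Primer C (19 nt, A=3 T=6 G=3 C=7): 3' end TTC has 1 G/C, need ≥2 ✗; Tm = 2·9 + 4·10 = 58°C ✓ — fails.
Primer D (22 nt, A=8 T=3 G=6 C=5): 3' end GAA has 1 G/C, need ≥2 ✗; Tm = 2·11 + 4·11 = 66°C, outside 48–65°C ✗ — fails.
Primer E (15 nt, A=5 T=5 G=2 C=3): 3' end CTA has 1 G/C, need ≥2 ✗; Tm = 2·10 + 4·5 = 40°C, outside 48–65°C ✗ — fails.

Primer A only.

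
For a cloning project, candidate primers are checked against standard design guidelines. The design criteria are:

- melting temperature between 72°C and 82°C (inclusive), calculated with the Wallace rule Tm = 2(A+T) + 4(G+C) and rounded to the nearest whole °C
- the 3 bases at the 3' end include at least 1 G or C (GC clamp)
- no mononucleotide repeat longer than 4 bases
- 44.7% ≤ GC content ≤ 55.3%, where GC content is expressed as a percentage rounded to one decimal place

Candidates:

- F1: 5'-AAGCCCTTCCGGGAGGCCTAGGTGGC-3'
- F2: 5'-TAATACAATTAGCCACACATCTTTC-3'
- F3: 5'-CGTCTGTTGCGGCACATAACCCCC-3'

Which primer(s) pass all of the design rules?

None of the candidates satisfy all criteria.

F1 (26 nt, A=4 T=4 G=10 C=8): Tm = 2·8 + 4·18 = 88°C, outside 72–82°C ✗; 3' end GGC has 3 G/C ✓; longest run = 3 ✓; GC 18/26 = 69.2%, outside 44.7–55.3% ✗ — fails.
F2 (25 nt, A=9 T=8 G=1 C=7): Tm = 2·17 + 4·8 = 66°C, outside 72–82°C ✗; 3' end TTC has 1 G/C ✓; longest run = 3 ✓; GC 8/25 = 32.0%, outside 44.7–55.3% ✗ — fails.
F3 (24 nt, A=4 T=5 G=5 C=10): Tm = 2·9 + 4·15 = 78°C ✓; 3' end CCC has 3 G/C ✓; longest run = 5, exceeds 4 ✗; GC 15/24 = 62.5%, outside 44.7–55.3% ✗ — fails.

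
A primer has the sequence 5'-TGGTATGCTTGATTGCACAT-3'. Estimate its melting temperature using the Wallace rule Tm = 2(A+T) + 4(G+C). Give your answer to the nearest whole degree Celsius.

56°C

Base counts: A=4, T=8, G=5, C=3 (length 20).
Tm = 2·(4+8) + 4·(5+3) = 2·12 + 4·8 = 24 + 32 = 56°C.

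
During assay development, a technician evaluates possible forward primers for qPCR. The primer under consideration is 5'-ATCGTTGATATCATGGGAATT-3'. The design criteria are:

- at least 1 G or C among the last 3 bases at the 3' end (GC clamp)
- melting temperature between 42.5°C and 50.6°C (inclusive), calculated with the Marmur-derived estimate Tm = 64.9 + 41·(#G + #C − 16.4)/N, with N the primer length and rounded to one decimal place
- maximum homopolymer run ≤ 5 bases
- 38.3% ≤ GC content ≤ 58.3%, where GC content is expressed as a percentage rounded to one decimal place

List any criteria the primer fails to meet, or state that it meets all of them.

Fails: GC clamp, GC content.

Base counts: A=6, T=8, G=5, C=2 (length 21).
GC clamp: 3' end ATT has 0 G/C, need ≥1 ✗
Tm: Tm = 64.9 + 41·(7 − 16.4)/21 = 46.5°C ✓
homopolymer run: longest run = 3 ✓
GC content: GC 7/21 = 33.3%, outside 38.3–58.3% ✗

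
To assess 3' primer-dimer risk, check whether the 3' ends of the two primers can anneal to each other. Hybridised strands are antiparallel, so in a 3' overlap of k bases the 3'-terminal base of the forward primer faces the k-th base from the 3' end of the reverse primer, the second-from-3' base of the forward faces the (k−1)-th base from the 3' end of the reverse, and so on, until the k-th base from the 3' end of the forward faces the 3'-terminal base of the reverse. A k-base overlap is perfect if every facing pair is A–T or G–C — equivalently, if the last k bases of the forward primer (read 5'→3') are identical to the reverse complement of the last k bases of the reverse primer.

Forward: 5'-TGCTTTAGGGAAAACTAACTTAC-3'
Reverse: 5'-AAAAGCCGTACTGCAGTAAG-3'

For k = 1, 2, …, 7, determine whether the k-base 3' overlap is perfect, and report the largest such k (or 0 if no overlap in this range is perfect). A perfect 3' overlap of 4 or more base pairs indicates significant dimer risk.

Longest perfect overlap: 5 complementary base pairs; significant dimer risk (threshold 4).

Last 7 bases (5'→3') — forward …AACTTAC, reverse …CAGTAAG.
Reverse complement of the reverse primer's last 7 bases: CTTACTG; its first k bases are the reverse complement of the reverse primer's last k bases, so a perfect k-base overlap needs the forward primer's last k bases to equal them.
Comparing (forward last k vs required): k=1: C vs C ✓; k=2: AC vs CT ✗; k=3: TAC vs CTT ✗; k=4: TTAC vs CTTA ✗; k=5: CTTAC vs CTTAC ✓; k=6: ACTTAC vs CTTACT ✗; k=7: AACTTAC vs CTTACTG ✗.
Perfect overlaps at k = 1, 5; the largest is 5.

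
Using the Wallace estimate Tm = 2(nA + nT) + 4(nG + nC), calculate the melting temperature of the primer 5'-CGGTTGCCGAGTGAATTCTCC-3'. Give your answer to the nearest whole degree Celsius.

Base counts: A=3, T=6, G=6, C=6 (length 21).
Tm = 2·(3+6) + 4·(6+6) = 2·9 + 4·12 = 18 + 48 = 66°C.

66°C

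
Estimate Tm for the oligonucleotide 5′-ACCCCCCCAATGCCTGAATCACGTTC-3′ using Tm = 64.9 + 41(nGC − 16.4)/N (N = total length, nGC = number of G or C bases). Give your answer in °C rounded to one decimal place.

62.7°C

Base counts: A=6, T=5, G=3, C=12; G+C = 15, N = 26.
Tm = 64.9 + 41·(15 − 16.4)/26 = 64.9 + -57.40/26 = 62.7°C.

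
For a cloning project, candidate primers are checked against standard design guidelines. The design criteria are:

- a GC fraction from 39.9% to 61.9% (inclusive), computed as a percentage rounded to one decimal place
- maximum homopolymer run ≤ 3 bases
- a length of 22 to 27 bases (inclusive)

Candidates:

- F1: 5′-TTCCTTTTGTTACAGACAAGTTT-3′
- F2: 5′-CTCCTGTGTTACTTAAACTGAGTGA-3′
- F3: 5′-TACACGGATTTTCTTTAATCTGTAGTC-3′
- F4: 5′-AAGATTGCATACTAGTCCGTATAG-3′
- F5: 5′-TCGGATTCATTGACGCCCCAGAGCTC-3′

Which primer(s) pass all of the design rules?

F1 (23 nt, A=5 T=11 G=3 C=4): GC 7/23 = 30.4%, outside 39.9–61.9% ✗; longest run = 4, exceeds 3 ✗; length 23 ✓ — fails.
F2 (25 nt, A=6 T=9 G=5 C=5): GC 10/25 = 40.0% ✓; longest run = 3 ✓; length 25 ✓ — passes.
F3 (27 nt, A=6 T=12 G=4 C=5): GC 9/27 = 33.3%, outside 39.9–61.9% ✗; longest run = 4, exceeds 3 ✗; length 27 ✓ — fails.
F4 (24 nt, A=8 T=7 G=5 C=4): GC 9/24 = 37.5%, outside 39.9–61.9% ✗; longest run = 2 ✓; length 24 ✓ — fails.
F5 (26 nt, A=5 T=6 G=6 C=9): GC 15/26 = 57.7% ✓; longest run = 4, exceeds 3 ✗; length 26 ✓ — fails.

F2 only.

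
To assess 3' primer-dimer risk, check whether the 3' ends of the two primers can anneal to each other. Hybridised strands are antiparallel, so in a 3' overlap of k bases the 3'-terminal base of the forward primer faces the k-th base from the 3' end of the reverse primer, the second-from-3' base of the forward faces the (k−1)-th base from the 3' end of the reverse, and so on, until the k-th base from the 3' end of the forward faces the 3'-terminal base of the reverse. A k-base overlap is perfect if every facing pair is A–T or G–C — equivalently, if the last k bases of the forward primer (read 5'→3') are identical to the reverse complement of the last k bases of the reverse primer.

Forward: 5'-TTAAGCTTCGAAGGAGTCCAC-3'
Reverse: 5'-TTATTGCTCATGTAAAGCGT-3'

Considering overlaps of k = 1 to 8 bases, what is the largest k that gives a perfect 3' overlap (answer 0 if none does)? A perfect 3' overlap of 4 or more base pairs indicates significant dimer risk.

Longest perfect overlap: 2 complementary base pairs; below the dimer-risk threshold (threshold 4).

Last 8 bases (5'→3') — forward …GAGTCCAC, reverse …TAAAGCGT.
Reverse complement of the reverse primer's last 8 bases: ACGCTTTA; its first k bases are the reverse complement of the reverse primer's last k bases, so a perfect k-base overlap needs the forward primer's last k bases to equal them.
Comparing (forward last k vs required): k=1: C vs A ✗; k=2: AC vs AC ✓; k=3: CAC vs ACG ✗; k=4: CCAC vs ACGC ✗; k=5: TCCAC vs ACGCT ✗; k=6: GTCCAC vs ACGCTT ✗; k=7: AGTCCAC vs ACGCTTT ✗; k=8: GAGTCCAC vs ACGCTTTA ✗.
Only k = 2 is perfect, so the longest perfect 3' overlap is 2.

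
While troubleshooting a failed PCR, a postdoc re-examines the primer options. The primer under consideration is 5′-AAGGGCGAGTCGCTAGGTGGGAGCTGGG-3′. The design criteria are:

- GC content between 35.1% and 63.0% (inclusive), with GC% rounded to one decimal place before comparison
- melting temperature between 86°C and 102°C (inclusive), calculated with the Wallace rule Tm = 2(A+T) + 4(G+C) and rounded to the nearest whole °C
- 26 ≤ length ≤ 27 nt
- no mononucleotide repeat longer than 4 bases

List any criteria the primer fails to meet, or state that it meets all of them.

Fails: GC content, length.

Base counts: A=5, T=4, G=15, C=4 (length 28).
GC content: GC 19/28 = 67.9%, outside 35.1–63.0% ✗
Tm: Tm = 2·9 + 4·19 = 94°C ✓
length: length 28, outside 26–27 ✗
homopolymer run: longest run = 3 ✓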